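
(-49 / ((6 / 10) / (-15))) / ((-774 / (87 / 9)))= -35525 / 2322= -15.30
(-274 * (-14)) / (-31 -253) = -959 / 71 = -13.51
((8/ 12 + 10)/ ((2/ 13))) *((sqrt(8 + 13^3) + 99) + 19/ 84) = 1456 *sqrt(5) + 433420/ 63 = 10135.40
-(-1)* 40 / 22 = 20 / 11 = 1.82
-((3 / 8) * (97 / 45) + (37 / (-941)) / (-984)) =-623757 / 771620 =-0.81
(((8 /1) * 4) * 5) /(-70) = -16 /7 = -2.29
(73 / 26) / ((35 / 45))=657 / 182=3.61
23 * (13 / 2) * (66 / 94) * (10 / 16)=49335 / 752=65.61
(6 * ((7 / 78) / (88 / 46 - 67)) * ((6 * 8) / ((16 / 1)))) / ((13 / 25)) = -4025 / 84331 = -0.05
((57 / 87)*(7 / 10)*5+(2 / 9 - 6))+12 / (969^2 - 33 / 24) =-13663690351 / 3921095394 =-3.48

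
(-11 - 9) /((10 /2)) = -4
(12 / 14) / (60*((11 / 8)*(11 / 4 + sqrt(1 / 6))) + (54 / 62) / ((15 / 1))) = 697864560 / 180693465421 - 42284000*sqrt(6) / 180693465421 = 0.00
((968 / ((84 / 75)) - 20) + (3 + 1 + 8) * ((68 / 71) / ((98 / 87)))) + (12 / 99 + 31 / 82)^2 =21774238652255 / 25474754844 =854.74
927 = 927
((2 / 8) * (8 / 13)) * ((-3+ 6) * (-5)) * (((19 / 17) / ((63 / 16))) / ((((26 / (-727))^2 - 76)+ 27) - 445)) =160672816 / 121173098865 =0.00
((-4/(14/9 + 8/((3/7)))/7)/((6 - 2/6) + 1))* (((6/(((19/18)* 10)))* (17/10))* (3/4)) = -37179/12103000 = -0.00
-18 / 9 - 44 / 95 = -234 / 95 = -2.46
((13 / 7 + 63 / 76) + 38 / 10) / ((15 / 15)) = 6.49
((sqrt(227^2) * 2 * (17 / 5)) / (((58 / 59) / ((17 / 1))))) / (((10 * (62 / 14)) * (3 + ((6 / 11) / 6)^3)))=36062165909 / 179530300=200.87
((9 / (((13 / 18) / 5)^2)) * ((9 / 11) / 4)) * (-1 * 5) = -820125 / 1859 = -441.16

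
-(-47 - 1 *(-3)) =44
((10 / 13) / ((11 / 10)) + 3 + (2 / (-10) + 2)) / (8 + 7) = 3932 / 10725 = 0.37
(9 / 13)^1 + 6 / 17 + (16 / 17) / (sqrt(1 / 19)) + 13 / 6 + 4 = 16 *sqrt(19) / 17 + 9563 / 1326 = 11.31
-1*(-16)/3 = 16/3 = 5.33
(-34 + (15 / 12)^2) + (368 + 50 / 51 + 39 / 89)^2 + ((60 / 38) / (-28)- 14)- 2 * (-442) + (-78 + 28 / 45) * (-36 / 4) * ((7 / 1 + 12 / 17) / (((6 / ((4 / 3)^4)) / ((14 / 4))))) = 871238424495614171 / 5918692232880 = 147201.17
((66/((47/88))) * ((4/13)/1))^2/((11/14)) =686923776/373321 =1840.04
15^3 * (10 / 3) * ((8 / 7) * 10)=900000 / 7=128571.43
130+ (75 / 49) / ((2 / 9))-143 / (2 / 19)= -59859 / 49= -1221.61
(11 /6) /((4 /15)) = 55 /8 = 6.88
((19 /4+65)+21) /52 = 363 /208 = 1.75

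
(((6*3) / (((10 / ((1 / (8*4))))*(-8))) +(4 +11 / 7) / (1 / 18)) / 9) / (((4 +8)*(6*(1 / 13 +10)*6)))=1297829 / 507064320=0.00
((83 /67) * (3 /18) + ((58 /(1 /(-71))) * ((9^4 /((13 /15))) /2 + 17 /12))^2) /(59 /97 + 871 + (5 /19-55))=182668199274421593296647 /613681508232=297659611417.47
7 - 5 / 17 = 114 / 17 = 6.71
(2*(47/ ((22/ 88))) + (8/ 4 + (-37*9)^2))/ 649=111267/ 649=171.44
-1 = -1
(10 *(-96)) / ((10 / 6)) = -576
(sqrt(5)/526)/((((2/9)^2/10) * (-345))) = -27 * sqrt(5)/24196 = -0.00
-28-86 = -114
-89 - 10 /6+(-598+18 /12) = -4123 /6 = -687.17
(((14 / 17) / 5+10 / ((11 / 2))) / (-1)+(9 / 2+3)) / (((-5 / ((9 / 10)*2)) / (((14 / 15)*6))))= -1299942 / 116875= -11.12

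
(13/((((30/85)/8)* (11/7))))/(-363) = -0.52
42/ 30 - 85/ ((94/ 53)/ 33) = -742667/ 470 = -1580.14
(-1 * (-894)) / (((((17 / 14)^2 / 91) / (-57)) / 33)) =-29993267304 / 289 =-103782931.85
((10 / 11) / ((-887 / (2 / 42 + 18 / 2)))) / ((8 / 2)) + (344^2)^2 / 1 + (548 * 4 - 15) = 2869256918624006 / 204897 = 14003411073.00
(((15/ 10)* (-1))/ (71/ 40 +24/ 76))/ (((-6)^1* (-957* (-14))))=0.00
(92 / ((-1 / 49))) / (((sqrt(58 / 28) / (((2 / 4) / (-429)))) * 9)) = 2254 * sqrt(406) / 111969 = 0.41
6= 6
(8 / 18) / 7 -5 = -311 / 63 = -4.94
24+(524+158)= 706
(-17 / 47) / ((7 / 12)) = -204 / 329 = -0.62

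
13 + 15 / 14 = 197 / 14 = 14.07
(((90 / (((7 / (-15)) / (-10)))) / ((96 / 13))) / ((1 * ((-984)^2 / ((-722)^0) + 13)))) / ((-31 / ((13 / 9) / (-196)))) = 0.00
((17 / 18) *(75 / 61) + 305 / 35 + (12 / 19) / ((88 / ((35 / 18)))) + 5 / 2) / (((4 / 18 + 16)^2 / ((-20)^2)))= 8955935775 / 475575947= 18.83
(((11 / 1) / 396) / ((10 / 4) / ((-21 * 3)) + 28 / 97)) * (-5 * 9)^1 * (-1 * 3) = 91665 / 6086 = 15.06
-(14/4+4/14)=-53/14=-3.79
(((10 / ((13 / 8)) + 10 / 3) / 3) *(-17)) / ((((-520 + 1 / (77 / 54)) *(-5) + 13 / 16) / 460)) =-3564668800 / 374386077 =-9.52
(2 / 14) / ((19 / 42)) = 0.32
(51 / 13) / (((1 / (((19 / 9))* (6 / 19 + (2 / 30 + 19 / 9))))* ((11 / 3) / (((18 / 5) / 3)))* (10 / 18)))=16728 / 1375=12.17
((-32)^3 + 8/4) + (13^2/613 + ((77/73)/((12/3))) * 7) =-5864603181/178996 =-32763.88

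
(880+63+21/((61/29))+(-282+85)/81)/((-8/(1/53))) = -4696675/2094984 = -2.24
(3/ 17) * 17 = 3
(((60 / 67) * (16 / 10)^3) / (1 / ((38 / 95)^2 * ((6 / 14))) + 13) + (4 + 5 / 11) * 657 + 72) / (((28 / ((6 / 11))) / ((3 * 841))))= 138425805102177 / 939195950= 147387.57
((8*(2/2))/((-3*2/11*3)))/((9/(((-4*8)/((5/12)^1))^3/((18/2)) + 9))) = 92258188/3375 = 27335.76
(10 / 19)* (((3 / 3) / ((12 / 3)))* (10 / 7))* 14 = 50 / 19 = 2.63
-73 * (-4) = 292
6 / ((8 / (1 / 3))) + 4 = 17 / 4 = 4.25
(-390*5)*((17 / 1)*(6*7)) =-1392300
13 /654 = 0.02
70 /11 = 6.36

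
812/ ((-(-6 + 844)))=-406/ 419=-0.97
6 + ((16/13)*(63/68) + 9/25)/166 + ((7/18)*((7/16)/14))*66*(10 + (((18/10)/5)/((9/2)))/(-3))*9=286165613/3668600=78.00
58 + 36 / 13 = 790 / 13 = 60.77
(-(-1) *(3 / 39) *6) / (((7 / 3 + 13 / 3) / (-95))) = -171 / 26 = -6.58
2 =2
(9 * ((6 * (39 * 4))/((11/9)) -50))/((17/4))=283464/187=1515.85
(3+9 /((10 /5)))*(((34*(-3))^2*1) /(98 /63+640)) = 121.63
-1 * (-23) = 23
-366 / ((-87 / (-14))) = -1708 / 29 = -58.90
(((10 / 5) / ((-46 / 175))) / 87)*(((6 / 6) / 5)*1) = -35 / 2001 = -0.02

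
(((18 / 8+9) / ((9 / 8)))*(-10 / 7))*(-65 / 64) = 1625 / 112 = 14.51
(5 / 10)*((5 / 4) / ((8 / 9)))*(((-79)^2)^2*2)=1752753645 / 32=54773551.41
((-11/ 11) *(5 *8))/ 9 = -40/ 9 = -4.44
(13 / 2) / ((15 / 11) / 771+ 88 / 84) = 771771 / 124598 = 6.19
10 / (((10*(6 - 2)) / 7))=7 / 4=1.75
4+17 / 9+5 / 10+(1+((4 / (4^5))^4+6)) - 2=440234147849 / 38654705664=11.39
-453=-453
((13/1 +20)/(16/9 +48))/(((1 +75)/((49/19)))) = 2079/92416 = 0.02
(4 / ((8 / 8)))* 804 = 3216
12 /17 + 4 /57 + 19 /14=28939 /13566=2.13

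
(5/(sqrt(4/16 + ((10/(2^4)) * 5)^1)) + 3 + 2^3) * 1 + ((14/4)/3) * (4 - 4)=10 * sqrt(6)/9 + 11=13.72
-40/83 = -0.48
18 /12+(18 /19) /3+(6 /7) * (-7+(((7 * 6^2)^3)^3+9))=3512837638572247351299.53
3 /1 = 3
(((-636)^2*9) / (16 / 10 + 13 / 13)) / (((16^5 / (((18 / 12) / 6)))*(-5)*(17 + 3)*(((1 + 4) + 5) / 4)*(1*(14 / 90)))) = -2047761 / 238551040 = -0.01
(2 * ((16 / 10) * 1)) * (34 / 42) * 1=272 / 105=2.59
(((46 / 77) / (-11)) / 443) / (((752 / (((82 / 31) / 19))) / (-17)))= 16031 / 41548971772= 0.00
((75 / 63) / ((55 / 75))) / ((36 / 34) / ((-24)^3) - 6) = -0.27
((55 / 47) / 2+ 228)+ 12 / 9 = 229.92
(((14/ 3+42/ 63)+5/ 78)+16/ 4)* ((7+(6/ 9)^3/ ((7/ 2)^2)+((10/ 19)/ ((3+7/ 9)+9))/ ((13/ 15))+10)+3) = 55289553023/ 293122557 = 188.62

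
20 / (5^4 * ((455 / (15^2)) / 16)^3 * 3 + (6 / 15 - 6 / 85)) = 1692057600 / 348136859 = 4.86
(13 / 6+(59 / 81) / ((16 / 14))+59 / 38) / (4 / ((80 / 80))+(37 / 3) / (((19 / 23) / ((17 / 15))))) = 268195 / 1287864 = 0.21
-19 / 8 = -2.38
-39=-39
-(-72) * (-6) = -432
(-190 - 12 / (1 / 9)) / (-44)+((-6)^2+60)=2261 / 22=102.77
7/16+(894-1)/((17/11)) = 157287/272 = 578.26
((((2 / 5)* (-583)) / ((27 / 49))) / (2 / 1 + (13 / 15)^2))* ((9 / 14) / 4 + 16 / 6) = -9692375 / 22284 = -434.95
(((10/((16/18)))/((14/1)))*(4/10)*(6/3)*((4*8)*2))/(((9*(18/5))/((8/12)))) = 0.85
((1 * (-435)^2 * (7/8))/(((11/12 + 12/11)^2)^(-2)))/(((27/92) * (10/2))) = 3338684430878125/1821574656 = 1832856.22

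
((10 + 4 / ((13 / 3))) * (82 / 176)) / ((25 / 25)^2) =5.09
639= 639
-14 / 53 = -0.26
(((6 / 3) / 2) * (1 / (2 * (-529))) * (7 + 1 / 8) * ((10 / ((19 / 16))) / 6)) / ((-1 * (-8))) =-5 / 4232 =-0.00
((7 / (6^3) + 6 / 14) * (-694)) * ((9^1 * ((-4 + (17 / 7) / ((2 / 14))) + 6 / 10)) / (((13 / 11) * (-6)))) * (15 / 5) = 45227633 / 2730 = 16566.90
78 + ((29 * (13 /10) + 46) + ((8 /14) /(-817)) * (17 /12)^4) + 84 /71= 1714280770301 /10524790080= 162.88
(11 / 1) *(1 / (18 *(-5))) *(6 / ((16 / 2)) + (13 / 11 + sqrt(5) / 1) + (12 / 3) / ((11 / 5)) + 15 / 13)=-187 / 312 - 11 *sqrt(5) / 90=-0.87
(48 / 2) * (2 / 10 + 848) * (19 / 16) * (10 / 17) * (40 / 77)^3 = 15471168000 / 7761061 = 1993.43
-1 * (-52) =52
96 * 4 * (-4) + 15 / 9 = -4603 / 3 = -1534.33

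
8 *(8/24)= 8/3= 2.67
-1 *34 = -34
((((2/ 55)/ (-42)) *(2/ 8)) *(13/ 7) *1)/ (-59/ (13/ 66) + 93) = 169/ 86832900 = 0.00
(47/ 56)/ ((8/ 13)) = 611/ 448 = 1.36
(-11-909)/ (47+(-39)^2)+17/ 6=1321/ 588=2.25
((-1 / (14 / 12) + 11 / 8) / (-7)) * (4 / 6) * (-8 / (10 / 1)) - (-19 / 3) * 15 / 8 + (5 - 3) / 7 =71737 / 5880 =12.20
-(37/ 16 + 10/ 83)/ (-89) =3231/ 118192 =0.03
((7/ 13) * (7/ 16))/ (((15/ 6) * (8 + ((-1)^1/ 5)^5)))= 30625/ 2599896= 0.01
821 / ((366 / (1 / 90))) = 821 / 32940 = 0.02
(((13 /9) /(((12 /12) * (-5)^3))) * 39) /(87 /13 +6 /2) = -2197 /47250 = -0.05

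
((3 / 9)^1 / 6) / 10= 0.01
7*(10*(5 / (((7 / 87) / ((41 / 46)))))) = 89175 / 23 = 3877.17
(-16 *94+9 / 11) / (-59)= 16535 / 649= 25.48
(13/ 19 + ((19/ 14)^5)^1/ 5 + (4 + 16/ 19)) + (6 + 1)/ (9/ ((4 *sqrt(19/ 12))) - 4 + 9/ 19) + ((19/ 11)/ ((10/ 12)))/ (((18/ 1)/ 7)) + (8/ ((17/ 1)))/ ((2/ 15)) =3100934673816403/ 382340159937120 - 2394 *sqrt(57)/ 13339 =6.76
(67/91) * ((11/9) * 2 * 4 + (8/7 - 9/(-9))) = 50317/5733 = 8.78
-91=-91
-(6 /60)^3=-1 /1000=-0.00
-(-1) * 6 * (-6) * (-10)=360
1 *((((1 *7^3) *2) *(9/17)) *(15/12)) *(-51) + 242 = -45821/2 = -22910.50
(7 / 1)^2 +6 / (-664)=16265 / 332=48.99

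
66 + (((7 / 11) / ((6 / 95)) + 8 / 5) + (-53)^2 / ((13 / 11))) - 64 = 10255339 / 4290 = 2390.52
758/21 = 36.10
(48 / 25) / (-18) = -8 / 75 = -0.11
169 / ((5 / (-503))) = -85007 / 5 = -17001.40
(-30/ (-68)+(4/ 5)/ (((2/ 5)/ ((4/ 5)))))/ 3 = 347/ 510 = 0.68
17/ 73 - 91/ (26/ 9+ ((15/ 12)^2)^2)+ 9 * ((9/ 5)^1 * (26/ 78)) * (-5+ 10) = 9109156/ 896513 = 10.16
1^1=1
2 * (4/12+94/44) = 4.94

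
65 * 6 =390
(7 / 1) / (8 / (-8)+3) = 7 / 2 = 3.50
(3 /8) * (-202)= -303 /4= -75.75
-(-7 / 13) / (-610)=-7 / 7930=-0.00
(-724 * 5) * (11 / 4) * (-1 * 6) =59730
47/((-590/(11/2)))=-517/1180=-0.44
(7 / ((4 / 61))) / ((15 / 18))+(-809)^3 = -5294750009 / 10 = -529475000.90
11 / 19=0.58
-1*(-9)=9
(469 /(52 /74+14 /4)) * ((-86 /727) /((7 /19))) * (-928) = 7518073216 /226097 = 33251.54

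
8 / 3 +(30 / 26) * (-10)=-346 / 39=-8.87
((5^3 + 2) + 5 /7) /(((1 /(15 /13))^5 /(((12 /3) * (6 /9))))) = 1810350000 /2599051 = 696.54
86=86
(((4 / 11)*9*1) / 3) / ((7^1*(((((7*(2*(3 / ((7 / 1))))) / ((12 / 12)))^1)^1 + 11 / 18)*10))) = 108 / 45815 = 0.00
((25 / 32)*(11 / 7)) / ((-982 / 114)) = -15675 / 109984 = -0.14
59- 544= -485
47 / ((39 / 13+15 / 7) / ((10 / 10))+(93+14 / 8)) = 1316 / 2797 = 0.47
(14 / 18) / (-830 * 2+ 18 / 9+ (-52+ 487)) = -7 / 11007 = -0.00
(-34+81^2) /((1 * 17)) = 6527 /17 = 383.94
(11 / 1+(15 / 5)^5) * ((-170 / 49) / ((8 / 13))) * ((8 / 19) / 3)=-561340 / 2793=-200.98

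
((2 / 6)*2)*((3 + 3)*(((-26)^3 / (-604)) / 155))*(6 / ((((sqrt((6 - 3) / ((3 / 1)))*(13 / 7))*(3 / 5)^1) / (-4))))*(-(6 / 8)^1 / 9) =18928 / 14043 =1.35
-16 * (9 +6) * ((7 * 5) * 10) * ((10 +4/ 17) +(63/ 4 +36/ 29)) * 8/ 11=-820008000/ 493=-1663302.23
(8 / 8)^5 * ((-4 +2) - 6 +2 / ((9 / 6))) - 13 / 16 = -359 / 48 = -7.48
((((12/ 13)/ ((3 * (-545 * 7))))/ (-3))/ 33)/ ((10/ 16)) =32/ 24549525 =0.00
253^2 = 64009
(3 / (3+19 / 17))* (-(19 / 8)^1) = -969 / 560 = -1.73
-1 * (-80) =80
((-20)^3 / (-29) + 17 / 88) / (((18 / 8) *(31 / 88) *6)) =156554 / 2697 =58.05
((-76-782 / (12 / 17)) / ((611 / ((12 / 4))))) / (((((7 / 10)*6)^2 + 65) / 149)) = -26458675 / 2524652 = -10.48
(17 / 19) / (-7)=-17 / 133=-0.13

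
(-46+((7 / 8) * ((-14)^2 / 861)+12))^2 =69139225 / 60516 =1142.49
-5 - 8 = -13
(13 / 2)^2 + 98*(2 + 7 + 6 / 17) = 65201 / 68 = 958.84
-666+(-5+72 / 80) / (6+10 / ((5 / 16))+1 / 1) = -666.11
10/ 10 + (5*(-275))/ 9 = -1366/ 9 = -151.78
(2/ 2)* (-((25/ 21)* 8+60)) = -1460/ 21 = -69.52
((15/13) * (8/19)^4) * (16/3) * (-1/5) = -65536/1694173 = -0.04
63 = 63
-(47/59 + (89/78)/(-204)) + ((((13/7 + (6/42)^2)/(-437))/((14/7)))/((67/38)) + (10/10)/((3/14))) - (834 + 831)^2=-8544281205196679/3082106664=-2772221.13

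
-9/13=-0.69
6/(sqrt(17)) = 6 * sqrt(17)/17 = 1.46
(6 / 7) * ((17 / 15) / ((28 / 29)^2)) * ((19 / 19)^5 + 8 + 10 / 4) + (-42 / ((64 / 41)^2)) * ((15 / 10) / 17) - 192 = -21678976093 / 119418880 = -181.54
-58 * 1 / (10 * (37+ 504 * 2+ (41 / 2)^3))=-232 / 386405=-0.00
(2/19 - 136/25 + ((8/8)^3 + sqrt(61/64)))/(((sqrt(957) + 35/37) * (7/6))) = -8456313 * sqrt(957)/2176059550 - 555 * sqrt(61)/5235632 + 228549/62173130 + 4107 * sqrt(58377)/36649424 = -0.09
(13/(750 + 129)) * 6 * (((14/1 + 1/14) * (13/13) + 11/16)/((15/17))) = 121771/82040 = 1.48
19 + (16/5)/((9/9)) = 22.20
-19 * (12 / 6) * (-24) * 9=8208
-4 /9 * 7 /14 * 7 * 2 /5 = -28 /45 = -0.62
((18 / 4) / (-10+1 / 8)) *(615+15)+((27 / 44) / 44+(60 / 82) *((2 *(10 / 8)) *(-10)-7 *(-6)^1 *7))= -565902147 / 6270704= -90.25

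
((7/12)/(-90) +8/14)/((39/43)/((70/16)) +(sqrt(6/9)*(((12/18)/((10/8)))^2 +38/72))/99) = 126358810320600/46319317597439 - 6667543285095*sqrt(6)/185277270389756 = 2.64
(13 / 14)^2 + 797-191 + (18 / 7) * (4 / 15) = 595397 / 980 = 607.55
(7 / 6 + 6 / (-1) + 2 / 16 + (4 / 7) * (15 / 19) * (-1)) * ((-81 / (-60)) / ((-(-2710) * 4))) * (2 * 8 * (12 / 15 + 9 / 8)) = -1630431 / 82384000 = -0.02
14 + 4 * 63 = 266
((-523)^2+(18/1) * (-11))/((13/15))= 4099965/13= 315381.92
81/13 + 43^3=1033672/13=79513.23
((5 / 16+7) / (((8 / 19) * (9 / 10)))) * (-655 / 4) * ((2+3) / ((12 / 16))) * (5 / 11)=-20223125 / 2112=-9575.34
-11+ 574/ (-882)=-734/ 63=-11.65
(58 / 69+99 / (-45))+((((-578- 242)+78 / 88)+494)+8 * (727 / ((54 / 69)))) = 323565457 / 45540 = 7105.08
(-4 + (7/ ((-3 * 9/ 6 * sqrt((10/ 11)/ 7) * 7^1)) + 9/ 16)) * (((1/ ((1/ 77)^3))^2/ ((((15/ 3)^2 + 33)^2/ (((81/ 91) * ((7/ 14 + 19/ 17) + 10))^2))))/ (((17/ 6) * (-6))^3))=96760919392320645 * sqrt(770)/ 3228845688848 + 239483275495993596375/ 51661531021568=5467189.51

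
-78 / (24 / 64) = -208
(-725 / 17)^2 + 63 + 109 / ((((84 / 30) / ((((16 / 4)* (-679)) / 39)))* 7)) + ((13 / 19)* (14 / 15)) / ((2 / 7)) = 1496.72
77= 77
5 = 5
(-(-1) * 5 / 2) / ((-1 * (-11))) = 5 / 22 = 0.23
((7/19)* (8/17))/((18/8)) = 224/2907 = 0.08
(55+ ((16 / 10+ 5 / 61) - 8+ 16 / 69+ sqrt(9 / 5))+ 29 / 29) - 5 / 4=3 * sqrt(5) / 5+ 4096523 / 84180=50.01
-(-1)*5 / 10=1 / 2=0.50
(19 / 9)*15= 95 / 3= 31.67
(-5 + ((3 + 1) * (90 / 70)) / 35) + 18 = 3221 / 245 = 13.15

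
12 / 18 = 2 / 3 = 0.67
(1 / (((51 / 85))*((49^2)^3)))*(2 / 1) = 10 / 41523861603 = 0.00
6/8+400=1603/4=400.75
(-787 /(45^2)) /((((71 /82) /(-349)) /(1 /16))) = 11261183 /1150200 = 9.79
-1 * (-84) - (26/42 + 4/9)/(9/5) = 47293/567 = 83.41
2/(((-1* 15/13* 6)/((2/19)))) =-26/855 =-0.03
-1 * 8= -8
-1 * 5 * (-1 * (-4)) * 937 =-18740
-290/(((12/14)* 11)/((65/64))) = -65975/2112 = -31.24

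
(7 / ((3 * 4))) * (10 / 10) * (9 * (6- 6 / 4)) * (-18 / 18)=-189 / 8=-23.62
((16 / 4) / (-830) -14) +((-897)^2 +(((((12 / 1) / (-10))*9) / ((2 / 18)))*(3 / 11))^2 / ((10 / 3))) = 1010333099693 / 1255375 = 804805.81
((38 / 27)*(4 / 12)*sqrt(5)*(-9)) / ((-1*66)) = 19*sqrt(5) / 297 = 0.14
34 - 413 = -379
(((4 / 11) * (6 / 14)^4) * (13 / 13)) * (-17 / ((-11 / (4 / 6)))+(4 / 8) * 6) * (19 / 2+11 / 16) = 83619 / 166012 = 0.50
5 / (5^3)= 1 / 25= 0.04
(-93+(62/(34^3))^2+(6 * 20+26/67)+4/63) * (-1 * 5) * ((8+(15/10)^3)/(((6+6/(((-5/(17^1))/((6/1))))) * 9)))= 14543842488556225/9758572750395648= 1.49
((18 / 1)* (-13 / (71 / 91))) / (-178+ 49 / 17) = 27846 / 16259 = 1.71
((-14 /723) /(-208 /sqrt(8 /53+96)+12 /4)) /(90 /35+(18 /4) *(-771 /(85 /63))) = -0.00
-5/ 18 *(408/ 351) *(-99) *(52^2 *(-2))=-1555840/ 9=-172871.11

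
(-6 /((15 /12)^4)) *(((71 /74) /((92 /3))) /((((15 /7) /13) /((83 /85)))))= -102962496 /226046875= -0.46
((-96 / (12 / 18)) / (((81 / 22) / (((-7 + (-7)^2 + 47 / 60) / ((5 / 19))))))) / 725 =-4292024 / 489375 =-8.77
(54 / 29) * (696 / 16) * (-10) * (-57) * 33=1523610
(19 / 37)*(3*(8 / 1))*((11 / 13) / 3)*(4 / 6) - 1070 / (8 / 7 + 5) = -10664278 / 62049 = -171.87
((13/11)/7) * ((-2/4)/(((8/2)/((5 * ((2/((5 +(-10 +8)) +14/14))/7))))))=-65/8624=-0.01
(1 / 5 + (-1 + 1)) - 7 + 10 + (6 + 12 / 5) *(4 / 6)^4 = 656 / 135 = 4.86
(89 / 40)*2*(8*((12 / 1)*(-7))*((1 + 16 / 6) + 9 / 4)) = -88466 / 5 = -17693.20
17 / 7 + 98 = 703 / 7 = 100.43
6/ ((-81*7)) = -2/ 189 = -0.01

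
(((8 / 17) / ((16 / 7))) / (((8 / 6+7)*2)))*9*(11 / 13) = 2079 / 22100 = 0.09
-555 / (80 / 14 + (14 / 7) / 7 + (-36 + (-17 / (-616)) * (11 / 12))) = 372960 / 20143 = 18.52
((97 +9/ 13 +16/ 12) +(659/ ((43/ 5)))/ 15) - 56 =26907/ 559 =48.13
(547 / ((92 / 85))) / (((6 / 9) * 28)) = 139485 / 5152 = 27.07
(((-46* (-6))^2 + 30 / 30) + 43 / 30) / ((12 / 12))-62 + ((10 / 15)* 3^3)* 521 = 2564833 / 30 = 85494.43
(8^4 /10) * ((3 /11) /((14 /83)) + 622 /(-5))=-96812032 /1925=-50291.96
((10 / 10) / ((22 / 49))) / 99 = 49 / 2178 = 0.02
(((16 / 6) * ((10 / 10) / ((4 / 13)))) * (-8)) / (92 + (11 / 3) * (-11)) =-208 / 155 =-1.34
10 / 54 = 5 / 27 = 0.19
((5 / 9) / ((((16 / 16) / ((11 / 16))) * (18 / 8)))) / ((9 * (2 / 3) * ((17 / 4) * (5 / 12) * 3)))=22 / 4131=0.01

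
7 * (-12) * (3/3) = -84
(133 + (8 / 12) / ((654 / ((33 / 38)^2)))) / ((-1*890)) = -20933789 / 140082440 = -0.15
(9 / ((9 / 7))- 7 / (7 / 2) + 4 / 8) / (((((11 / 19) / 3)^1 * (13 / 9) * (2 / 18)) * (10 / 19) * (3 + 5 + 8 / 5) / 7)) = 204687 / 832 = 246.02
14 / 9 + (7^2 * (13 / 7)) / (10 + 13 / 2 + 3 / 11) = 2576 / 369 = 6.98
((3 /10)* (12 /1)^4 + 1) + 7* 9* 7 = 33314 /5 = 6662.80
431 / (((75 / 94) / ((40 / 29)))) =324112 / 435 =745.09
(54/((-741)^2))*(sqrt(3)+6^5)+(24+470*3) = 6*sqrt(3)/61009+87533562/61009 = 1434.76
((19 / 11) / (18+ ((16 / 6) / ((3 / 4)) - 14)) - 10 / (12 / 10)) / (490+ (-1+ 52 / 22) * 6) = -18187 / 1117920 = -0.02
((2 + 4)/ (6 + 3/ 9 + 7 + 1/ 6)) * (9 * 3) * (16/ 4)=48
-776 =-776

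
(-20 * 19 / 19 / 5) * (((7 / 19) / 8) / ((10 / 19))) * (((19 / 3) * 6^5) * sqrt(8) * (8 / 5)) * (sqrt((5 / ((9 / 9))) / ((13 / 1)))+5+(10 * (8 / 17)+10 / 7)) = -10440576 * sqrt(2) / 17 - 1378944 * sqrt(130) / 325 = -916917.98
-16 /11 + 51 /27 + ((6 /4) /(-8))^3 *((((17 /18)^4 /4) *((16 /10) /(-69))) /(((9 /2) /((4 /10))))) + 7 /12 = 345964489931 /339954278400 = 1.02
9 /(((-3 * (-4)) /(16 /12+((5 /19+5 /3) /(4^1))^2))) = 20353 /17328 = 1.17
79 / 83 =0.95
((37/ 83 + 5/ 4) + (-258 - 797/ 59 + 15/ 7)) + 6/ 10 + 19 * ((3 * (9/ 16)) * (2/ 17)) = -6137397423/ 23309720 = -263.30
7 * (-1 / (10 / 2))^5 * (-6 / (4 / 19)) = 399 / 6250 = 0.06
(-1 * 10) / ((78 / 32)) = -160 / 39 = -4.10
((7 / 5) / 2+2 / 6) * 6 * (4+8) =372 / 5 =74.40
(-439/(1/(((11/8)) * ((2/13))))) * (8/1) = -9658/13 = -742.92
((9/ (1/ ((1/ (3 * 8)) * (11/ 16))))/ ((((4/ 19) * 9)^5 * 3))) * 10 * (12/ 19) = 7167655/ 322486272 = 0.02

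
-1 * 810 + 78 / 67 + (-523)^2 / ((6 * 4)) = 10588.21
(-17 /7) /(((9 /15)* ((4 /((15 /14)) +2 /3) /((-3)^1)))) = 425 /154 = 2.76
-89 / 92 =-0.97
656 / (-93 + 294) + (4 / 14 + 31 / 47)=278335 / 66129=4.21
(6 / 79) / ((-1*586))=-3 / 23147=-0.00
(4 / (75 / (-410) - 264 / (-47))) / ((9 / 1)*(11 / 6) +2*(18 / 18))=30832 / 774891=0.04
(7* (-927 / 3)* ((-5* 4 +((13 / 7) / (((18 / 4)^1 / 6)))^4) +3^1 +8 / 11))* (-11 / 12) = 4698414731 / 111132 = 42277.78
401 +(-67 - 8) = 326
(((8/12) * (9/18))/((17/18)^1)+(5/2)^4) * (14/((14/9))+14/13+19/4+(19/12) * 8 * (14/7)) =67167065/42432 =1582.93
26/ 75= 0.35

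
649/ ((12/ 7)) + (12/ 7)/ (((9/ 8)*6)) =95467/ 252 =378.84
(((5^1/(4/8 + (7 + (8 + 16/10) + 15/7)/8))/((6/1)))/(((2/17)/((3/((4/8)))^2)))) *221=3944850/199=19823.37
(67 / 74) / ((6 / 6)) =67 / 74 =0.91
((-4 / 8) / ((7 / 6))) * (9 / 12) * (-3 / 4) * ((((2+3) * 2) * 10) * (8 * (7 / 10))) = 135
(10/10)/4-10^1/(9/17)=-18.64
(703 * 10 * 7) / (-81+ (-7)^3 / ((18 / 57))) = -295260 / 7003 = -42.16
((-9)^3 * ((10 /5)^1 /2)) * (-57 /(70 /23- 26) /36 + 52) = -26722629 /704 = -37958.28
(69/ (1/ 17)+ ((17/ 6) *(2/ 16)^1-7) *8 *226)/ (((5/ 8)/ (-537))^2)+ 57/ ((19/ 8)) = -200108091816/ 25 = -8004323672.64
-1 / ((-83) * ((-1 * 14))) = -1 / 1162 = -0.00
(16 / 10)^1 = 8 / 5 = 1.60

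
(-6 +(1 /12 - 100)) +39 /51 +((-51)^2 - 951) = 315149 /204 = 1544.85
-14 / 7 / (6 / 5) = -5 / 3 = -1.67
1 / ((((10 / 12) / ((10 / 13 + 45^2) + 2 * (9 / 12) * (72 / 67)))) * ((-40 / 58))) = -153628863 / 43550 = -3527.64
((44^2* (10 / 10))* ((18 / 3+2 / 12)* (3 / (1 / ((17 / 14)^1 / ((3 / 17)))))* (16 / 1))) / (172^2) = 5175412 / 38829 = 133.29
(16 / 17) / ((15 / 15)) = 0.94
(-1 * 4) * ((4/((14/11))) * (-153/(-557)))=-13464/3899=-3.45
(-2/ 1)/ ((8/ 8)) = -2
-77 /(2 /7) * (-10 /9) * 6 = 5390 /3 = 1796.67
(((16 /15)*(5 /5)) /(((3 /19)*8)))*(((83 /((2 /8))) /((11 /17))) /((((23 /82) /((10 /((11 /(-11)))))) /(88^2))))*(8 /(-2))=478494284.68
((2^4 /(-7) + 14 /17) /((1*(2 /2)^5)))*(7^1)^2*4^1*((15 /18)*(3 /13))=-12180 /221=-55.11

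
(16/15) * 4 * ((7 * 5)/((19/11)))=4928/57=86.46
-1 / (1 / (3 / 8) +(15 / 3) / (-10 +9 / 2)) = -33 / 58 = -0.57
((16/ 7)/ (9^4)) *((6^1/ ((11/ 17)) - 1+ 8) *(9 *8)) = 22912/ 56133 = 0.41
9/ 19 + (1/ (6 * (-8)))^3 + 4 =4.47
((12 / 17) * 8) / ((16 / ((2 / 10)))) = 0.07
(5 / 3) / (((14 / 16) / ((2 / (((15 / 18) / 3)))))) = 96 / 7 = 13.71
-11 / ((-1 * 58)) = 11 / 58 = 0.19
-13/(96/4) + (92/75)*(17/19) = 6337/11400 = 0.56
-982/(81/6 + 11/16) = -15712/227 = -69.22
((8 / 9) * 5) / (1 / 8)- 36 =-4 / 9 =-0.44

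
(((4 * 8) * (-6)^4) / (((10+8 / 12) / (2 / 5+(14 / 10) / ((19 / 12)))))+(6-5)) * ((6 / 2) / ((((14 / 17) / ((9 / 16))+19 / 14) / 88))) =268285037328 / 574085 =467326.33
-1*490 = -490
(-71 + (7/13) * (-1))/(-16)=465/104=4.47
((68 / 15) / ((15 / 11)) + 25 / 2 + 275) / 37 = 130871 / 16650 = 7.86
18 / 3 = 6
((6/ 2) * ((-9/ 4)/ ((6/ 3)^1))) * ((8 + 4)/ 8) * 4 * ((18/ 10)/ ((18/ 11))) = -891/ 40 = -22.28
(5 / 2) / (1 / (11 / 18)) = 55 / 36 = 1.53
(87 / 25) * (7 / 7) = 87 / 25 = 3.48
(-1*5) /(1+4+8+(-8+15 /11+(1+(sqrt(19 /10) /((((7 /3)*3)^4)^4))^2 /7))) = -4252046545839094488275401923850 /6262104912963030064551046469879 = -0.68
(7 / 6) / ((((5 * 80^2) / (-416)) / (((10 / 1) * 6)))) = -91 / 100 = -0.91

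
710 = 710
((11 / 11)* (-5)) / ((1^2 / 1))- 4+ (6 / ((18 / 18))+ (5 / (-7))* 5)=-46 / 7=-6.57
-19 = -19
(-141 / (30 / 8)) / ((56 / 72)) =-1692 / 35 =-48.34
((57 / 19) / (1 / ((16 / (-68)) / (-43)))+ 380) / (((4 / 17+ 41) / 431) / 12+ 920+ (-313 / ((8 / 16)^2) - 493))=-0.46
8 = 8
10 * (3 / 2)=15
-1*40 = -40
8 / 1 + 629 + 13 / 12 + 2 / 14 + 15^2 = 72511 / 84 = 863.23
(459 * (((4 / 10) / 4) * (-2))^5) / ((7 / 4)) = -1836 / 21875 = -0.08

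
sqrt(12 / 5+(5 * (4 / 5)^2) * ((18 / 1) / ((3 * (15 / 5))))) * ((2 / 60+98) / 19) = 2941 * sqrt(55) / 1425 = 15.31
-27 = -27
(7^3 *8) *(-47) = -128968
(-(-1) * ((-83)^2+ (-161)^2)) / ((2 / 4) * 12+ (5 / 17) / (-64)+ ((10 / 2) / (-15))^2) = 64255104 / 11959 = 5372.95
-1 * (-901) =901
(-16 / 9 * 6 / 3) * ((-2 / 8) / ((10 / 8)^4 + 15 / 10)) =2048 / 9081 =0.23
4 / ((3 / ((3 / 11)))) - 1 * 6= -62 / 11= -5.64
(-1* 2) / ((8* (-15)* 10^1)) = 1 / 600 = 0.00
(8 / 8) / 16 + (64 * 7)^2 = 3211265 / 16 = 200704.06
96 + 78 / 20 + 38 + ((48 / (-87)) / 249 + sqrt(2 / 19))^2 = 138.00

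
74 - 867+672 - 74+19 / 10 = -193.10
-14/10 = -7/5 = -1.40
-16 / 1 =-16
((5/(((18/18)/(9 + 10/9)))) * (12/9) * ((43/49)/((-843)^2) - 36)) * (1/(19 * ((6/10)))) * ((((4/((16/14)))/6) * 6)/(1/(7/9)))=-300200568850/518063121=-579.47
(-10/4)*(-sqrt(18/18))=2.50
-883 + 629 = -254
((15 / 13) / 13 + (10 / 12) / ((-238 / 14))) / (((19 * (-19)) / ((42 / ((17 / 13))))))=-4795 / 1356277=-0.00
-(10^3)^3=-1000000000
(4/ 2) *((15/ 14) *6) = 90/ 7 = 12.86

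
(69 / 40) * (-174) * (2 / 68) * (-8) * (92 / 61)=552276 / 5185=106.51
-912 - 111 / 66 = -20101 / 22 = -913.68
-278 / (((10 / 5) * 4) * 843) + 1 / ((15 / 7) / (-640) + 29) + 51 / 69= 1475763763 / 2014982436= 0.73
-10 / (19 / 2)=-20 / 19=-1.05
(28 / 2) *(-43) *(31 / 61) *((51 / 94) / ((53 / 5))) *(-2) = 4758810 / 151951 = 31.32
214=214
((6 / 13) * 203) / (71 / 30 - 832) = -0.11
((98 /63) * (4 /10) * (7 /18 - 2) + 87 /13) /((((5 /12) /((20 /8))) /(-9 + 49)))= 479312 /351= 1365.56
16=16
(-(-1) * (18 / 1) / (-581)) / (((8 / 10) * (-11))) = 45 / 12782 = 0.00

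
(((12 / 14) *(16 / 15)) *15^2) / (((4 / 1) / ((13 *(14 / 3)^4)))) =2853760 / 9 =317084.44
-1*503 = -503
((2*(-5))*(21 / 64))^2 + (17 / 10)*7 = 116053 / 5120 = 22.67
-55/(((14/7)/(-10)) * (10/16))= 440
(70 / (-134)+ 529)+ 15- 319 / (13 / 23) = -18210 / 871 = -20.91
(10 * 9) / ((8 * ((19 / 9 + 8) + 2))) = 405 / 436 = 0.93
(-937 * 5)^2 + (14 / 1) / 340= 3731368257 / 170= 21949225.04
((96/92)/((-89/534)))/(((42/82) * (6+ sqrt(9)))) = -656/483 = -1.36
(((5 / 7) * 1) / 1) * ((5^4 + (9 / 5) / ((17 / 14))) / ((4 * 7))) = 53251 / 3332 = 15.98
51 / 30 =17 / 10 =1.70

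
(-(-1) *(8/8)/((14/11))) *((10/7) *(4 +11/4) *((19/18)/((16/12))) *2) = 9405/784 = 12.00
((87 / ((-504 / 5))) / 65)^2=841 / 4769856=0.00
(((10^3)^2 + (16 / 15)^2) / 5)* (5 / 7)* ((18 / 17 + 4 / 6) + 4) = 65700074752 / 80325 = 817928.10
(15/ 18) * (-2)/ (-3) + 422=422.56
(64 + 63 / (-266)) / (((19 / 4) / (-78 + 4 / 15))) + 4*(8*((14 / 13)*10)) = -49196468 / 70395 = -698.86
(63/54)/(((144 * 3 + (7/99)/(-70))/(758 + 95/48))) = 2006345/977552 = 2.05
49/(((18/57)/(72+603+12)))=213199/2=106599.50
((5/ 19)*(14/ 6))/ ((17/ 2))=70/ 969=0.07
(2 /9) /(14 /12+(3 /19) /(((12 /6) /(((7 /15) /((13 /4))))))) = 4940 /26187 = 0.19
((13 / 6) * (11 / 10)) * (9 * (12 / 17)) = 1287 / 85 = 15.14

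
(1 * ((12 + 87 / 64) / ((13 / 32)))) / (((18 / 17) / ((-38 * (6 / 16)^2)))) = -165.96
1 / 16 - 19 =-303 / 16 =-18.94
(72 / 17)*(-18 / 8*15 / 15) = -162 / 17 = -9.53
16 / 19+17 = 339 / 19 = 17.84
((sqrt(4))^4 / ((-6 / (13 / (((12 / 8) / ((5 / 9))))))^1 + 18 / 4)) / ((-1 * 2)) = -1040 / 423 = -2.46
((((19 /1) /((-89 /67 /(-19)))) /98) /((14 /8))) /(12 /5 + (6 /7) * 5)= 0.24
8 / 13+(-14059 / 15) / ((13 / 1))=-13939 / 195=-71.48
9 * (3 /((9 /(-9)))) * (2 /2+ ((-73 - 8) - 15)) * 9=23085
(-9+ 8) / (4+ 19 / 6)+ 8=338 / 43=7.86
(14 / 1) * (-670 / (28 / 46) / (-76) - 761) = -397147 / 38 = -10451.24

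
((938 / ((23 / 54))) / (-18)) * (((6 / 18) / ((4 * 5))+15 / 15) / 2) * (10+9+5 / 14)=-1107577 / 920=-1203.89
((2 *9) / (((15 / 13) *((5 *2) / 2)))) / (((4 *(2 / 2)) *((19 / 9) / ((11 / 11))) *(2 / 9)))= 3159 / 1900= 1.66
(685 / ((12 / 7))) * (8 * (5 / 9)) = 47950 / 27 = 1775.93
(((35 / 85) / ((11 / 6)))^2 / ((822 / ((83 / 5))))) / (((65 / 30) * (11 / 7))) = 1024884 / 3425388395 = 0.00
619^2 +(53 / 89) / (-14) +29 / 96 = 383161.26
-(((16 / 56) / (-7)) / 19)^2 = -4 / 866761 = -0.00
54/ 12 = 9/ 2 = 4.50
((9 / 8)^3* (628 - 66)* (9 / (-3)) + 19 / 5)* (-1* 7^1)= 21475097 / 1280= 16777.42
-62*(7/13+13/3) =-11780/39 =-302.05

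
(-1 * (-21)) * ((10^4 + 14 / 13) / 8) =1365147 / 52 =26252.83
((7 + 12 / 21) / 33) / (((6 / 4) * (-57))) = -106 / 39501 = -0.00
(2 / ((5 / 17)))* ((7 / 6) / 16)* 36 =357 / 20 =17.85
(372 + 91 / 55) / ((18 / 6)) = 124.55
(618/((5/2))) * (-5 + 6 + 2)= 3708/5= 741.60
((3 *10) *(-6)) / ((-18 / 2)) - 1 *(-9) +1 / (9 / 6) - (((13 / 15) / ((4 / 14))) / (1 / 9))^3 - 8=-60974251 / 3000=-20324.75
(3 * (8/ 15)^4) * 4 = 16384/ 16875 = 0.97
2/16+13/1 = 105/8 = 13.12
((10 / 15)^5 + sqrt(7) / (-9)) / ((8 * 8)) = 1 / 486 - sqrt(7) / 576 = -0.00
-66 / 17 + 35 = 529 / 17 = 31.12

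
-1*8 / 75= -8 / 75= -0.11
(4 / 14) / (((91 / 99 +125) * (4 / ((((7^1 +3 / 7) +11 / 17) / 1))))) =95139 / 20768356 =0.00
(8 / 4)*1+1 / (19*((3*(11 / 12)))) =422 / 209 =2.02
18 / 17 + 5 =103 / 17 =6.06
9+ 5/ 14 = 131/ 14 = 9.36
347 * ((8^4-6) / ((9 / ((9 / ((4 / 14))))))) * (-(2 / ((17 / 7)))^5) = -2671535844320 / 1419857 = -1881552.75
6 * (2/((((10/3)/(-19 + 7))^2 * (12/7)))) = 2268/25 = 90.72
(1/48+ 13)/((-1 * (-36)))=625/1728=0.36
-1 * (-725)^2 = -525625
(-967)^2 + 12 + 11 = 935112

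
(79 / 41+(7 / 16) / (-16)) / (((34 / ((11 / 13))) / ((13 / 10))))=219307 / 3568640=0.06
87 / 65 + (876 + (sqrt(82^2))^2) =494087 / 65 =7601.34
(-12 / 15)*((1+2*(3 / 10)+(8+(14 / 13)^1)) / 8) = -347 / 325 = -1.07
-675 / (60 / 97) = -4365 / 4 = -1091.25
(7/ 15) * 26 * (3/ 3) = 182/ 15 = 12.13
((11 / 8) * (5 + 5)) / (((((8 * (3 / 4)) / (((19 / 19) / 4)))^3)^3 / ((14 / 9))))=385 / 47552535724032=0.00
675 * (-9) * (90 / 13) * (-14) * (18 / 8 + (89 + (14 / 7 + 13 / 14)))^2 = 1900986600375 / 364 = 5222490660.37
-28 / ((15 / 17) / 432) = -68544 / 5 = -13708.80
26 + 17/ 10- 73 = -453/ 10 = -45.30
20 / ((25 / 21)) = 84 / 5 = 16.80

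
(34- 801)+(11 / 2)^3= -4805 / 8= -600.62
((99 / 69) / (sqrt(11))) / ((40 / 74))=0.80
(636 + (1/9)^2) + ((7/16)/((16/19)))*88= 1767047/2592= 681.73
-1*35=-35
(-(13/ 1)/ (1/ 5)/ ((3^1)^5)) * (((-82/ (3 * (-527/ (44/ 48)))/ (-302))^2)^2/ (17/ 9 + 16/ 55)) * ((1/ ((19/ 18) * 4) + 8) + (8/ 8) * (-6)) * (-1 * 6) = 56886454351375/ 56232259498895950788910113024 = 0.00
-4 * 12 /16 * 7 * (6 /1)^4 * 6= -163296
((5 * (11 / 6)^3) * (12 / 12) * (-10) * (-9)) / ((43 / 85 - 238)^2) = 240411875 / 4890179628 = 0.05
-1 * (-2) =2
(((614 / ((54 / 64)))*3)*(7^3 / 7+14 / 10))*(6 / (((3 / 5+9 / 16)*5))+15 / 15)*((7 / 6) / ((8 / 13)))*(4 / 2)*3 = 394246944 / 155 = 2543528.67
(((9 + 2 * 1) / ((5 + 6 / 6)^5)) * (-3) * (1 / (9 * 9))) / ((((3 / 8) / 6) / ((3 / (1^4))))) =-0.00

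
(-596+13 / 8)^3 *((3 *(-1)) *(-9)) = -2902788059625 / 512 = -5669507928.96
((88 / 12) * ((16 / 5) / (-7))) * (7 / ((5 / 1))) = -352 / 75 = -4.69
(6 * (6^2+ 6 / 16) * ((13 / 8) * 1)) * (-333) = -3779217 / 32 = -118100.53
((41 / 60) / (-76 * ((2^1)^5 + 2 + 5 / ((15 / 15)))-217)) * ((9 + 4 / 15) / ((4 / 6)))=-5699 / 1908600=-0.00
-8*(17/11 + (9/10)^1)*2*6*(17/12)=-18292/55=-332.58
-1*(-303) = 303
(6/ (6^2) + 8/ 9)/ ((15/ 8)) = 76/ 135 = 0.56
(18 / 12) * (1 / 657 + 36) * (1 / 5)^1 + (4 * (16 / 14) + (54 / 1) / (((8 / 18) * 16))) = 5633011 / 245280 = 22.97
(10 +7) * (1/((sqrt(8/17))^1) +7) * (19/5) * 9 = 2907 * sqrt(34)/20 +20349/5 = 4917.33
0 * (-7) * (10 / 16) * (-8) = 0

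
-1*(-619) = 619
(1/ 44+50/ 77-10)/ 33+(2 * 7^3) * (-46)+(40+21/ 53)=-16977355897/ 538692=-31515.89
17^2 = 289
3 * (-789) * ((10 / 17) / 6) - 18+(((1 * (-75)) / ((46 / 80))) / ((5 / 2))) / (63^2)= -129360479 / 517293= -250.07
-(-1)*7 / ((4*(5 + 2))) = 1 / 4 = 0.25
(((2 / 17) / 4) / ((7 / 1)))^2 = 1 / 56644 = 0.00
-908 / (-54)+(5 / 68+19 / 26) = 420533 / 23868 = 17.62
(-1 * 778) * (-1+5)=-3112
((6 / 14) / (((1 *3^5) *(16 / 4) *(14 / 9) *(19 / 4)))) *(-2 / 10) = -1 / 83790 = -0.00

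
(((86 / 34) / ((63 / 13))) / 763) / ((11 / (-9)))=-559 / 998767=-0.00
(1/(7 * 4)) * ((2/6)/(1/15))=5/28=0.18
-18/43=-0.42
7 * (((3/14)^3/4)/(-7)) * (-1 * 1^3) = 27/10976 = 0.00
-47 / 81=-0.58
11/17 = 0.65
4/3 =1.33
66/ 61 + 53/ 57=6995/ 3477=2.01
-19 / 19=-1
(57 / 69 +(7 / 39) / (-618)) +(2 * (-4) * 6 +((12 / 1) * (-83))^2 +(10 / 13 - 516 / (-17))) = 9348490453661 / 9423882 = 991999.95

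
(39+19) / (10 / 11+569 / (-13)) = -1.35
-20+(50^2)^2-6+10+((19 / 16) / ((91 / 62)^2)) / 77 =15940884209491 / 2550548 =6249984.01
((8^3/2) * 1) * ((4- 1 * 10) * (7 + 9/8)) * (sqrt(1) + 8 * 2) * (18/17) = -224640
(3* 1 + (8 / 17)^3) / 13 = 15251 / 63869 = 0.24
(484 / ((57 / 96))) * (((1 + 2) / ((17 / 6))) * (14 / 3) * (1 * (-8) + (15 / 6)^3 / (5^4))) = -51877056 / 1615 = -32122.02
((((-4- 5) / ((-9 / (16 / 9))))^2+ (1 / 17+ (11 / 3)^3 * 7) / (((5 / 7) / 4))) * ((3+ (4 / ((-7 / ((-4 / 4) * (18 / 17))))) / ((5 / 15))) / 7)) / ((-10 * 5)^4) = 159111404 / 746771484375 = 0.00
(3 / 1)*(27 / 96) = 27 / 32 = 0.84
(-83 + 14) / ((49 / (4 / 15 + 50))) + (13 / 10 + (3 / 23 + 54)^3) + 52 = 945488516561 / 5961830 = 158590.32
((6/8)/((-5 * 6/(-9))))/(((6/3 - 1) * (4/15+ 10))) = 27/1232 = 0.02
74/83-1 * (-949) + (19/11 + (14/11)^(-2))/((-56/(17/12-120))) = 38274801569/40084352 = 954.86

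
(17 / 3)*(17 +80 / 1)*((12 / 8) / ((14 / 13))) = 765.61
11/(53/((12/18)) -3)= 22/153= 0.14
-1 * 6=-6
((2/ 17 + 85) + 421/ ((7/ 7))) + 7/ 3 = 25931/ 51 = 508.45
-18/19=-0.95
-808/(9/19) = -1705.78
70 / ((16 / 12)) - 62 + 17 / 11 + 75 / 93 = -4875 / 682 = -7.15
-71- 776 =-847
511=511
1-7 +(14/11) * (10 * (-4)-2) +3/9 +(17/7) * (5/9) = -40036/693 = -57.77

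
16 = 16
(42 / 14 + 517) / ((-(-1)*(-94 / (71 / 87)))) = -18460 / 4089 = -4.51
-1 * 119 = -119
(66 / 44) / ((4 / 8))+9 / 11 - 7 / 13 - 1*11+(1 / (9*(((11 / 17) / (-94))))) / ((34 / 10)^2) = -199462 / 21879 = -9.12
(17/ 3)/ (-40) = -17/ 120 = -0.14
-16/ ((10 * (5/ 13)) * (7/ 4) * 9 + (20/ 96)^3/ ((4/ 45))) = -1277952/ 4846525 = -0.26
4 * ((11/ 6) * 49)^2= 290521/ 9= 32280.11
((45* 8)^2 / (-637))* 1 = -129600 / 637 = -203.45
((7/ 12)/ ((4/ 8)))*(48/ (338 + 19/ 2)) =0.16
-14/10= -7/5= -1.40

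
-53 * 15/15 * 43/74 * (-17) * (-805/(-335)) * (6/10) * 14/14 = 18712869/24790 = 754.86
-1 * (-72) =72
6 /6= 1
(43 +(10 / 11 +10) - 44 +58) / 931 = 0.07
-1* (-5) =5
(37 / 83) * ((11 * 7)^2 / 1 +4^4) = 228845 / 83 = 2757.17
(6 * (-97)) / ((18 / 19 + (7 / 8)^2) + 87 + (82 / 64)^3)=-362348544 / 56541499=-6.41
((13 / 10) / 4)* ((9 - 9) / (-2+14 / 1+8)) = 0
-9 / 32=-0.28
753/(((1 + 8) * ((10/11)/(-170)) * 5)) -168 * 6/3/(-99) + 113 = -3012.74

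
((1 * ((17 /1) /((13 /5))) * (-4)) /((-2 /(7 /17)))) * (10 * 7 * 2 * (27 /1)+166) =276220 /13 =21247.69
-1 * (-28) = 28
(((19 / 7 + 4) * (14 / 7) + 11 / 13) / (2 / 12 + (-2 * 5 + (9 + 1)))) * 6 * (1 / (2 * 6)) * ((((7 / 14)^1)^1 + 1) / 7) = 9.18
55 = 55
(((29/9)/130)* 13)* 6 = 29/15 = 1.93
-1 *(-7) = 7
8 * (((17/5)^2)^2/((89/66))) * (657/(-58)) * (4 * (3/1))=-173838604896/1613125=-107765.12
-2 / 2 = -1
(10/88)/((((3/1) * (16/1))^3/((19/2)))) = 95/9732096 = 0.00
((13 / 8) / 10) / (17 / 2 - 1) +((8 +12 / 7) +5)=61891 / 4200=14.74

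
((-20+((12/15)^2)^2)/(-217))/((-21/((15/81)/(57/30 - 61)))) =24488/1817901225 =0.00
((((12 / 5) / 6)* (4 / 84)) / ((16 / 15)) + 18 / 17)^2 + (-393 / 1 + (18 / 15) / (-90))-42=-29490277429 / 67972800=-433.85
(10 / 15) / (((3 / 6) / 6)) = 8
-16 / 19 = -0.84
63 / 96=21 / 32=0.66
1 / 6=0.17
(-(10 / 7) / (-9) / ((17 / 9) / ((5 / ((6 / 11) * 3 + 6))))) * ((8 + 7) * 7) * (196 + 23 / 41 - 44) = 8600625 / 9758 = 881.39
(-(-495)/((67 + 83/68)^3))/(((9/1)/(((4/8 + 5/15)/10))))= 4323440/299498307357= 0.00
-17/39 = -0.44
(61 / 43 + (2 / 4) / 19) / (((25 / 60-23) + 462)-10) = 14166 / 4210001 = 0.00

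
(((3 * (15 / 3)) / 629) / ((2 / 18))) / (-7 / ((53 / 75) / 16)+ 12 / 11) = -8745 / 6413284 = -0.00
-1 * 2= -2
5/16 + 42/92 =283/368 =0.77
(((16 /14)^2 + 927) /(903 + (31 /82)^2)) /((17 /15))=4587818820 /5058586589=0.91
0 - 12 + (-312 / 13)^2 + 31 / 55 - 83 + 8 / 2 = 485.56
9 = 9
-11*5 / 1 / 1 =-55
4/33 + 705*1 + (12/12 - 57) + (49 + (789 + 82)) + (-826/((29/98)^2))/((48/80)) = -130920633/9251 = -14152.05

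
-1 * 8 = -8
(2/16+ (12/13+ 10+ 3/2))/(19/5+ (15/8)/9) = 19575/6253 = 3.13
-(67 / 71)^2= -4489 / 5041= -0.89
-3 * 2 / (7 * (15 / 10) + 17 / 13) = -156 / 307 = -0.51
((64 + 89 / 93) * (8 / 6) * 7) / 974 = 84574 / 135873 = 0.62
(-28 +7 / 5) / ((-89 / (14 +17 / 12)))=4921 / 1068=4.61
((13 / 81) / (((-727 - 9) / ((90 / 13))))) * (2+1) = -5 / 1104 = -0.00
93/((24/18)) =279/4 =69.75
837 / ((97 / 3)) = 25.89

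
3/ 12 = 1/ 4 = 0.25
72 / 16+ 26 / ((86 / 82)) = 2519 / 86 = 29.29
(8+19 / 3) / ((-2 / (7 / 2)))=-301 / 12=-25.08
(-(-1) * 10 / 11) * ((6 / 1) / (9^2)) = 20 / 297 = 0.07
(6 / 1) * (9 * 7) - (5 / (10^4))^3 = 3023999999999 / 8000000000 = 378.00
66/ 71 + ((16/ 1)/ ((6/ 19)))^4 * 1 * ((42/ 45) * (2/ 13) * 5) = 1061184302702/ 224289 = 4731325.67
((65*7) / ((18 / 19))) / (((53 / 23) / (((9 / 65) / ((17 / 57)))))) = 174363 / 1802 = 96.76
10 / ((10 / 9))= 9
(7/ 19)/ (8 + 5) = 7/ 247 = 0.03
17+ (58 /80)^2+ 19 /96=85073 /4800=17.72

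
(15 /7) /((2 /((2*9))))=135 /7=19.29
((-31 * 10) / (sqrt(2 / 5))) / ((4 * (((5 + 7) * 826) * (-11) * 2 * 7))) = 155 * sqrt(10) / 6105792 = 0.00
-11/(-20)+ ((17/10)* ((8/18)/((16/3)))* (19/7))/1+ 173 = 29221/168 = 173.93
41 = 41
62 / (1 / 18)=1116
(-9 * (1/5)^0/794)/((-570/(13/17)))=39/2564620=0.00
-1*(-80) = 80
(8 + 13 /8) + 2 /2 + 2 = 101 /8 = 12.62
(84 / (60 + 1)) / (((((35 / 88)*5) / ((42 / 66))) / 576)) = 387072 / 1525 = 253.82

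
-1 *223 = -223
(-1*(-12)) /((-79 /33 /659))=-260964 /79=-3303.34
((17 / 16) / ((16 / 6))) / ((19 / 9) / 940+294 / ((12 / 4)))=107865 / 26531168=0.00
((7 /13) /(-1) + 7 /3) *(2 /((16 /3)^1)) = 35 /52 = 0.67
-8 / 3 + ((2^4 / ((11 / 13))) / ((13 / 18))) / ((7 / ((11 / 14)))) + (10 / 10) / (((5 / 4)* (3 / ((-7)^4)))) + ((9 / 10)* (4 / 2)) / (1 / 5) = 649.54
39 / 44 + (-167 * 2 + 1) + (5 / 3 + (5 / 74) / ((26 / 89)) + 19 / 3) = -3427323 / 10582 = -323.88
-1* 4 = -4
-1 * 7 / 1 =-7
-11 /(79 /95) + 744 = 730.77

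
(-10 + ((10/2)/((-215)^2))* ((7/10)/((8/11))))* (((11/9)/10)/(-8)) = 81355153/532512000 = 0.15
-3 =-3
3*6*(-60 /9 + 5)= -30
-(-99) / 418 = 9 / 38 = 0.24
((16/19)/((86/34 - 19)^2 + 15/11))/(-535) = -50864/8810361275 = -0.00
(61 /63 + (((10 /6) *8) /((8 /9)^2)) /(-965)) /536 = 92483 /52137792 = 0.00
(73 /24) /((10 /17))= 1241 /240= 5.17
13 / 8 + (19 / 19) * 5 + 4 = 85 / 8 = 10.62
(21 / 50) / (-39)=-7 / 650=-0.01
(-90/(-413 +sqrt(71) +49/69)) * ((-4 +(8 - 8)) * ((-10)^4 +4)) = -8917.46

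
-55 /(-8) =55 /8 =6.88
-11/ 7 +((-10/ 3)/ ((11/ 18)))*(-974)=408959/ 77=5311.16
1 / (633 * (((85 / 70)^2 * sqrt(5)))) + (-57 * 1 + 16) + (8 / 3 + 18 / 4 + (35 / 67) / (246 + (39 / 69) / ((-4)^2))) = -1231370861 / 36397482 + 196 * sqrt(5) / 914685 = -33.83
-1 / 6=-0.17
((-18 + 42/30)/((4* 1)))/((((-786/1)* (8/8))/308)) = 6391/3930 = 1.63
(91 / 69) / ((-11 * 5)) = -91 / 3795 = -0.02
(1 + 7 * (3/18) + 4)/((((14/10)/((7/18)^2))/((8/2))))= 1295/486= 2.66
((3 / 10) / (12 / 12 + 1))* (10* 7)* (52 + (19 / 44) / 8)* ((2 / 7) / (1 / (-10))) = -274845 / 176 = -1561.62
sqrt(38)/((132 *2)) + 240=sqrt(38)/264 + 240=240.02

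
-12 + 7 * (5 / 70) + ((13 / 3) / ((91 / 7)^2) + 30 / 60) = -428 / 39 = -10.97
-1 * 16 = -16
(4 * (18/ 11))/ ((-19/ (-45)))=3240/ 209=15.50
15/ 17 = 0.88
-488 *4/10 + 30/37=-35962/185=-194.39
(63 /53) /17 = 63 /901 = 0.07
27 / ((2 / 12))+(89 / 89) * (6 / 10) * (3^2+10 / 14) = 5874 / 35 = 167.83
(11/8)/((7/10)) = 55/28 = 1.96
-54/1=-54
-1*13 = -13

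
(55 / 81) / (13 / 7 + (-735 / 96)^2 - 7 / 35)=1971200 / 174981627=0.01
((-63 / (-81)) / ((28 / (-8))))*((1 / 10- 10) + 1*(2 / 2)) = 89 / 45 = 1.98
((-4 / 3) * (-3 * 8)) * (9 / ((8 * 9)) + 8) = 260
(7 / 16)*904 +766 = 2323 / 2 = 1161.50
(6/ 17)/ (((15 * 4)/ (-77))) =-77/ 170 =-0.45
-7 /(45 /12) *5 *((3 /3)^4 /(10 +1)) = -28 /33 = -0.85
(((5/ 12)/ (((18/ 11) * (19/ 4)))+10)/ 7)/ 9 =10315/ 64638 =0.16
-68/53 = -1.28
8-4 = 4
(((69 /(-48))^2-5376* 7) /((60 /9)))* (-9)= 260098101 /5120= 50800.41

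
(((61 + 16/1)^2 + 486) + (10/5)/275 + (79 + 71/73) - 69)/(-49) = -131.14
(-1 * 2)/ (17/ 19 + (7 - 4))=-19/ 37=-0.51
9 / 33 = 3 / 11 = 0.27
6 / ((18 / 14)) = 4.67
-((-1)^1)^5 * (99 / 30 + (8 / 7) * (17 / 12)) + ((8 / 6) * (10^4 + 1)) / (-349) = -2439763 / 73290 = -33.29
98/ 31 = 3.16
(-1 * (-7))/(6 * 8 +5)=7/53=0.13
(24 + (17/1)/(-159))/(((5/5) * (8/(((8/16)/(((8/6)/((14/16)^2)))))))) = 186151/217088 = 0.86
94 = 94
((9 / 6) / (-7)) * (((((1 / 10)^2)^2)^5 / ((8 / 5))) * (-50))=3 / 44800000000000000000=0.00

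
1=1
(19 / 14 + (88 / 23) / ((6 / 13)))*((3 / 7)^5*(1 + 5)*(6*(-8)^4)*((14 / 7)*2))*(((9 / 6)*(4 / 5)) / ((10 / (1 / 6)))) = 111305539584 / 67648175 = 1645.36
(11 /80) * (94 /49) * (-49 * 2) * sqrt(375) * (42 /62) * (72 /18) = -10857 * sqrt(15) /31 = -1356.42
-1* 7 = -7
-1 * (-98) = 98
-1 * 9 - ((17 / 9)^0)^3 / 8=-73 / 8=-9.12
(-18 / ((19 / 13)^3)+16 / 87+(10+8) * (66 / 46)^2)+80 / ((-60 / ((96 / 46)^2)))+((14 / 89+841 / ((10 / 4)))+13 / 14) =363.15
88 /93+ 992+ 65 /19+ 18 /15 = 8813507 /8835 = 997.57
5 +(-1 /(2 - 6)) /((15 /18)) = 53 /10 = 5.30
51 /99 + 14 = 479 /33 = 14.52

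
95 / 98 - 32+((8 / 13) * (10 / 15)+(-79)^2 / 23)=21161389 / 87906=240.73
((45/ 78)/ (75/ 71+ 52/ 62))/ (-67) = -33015/ 7265882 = -0.00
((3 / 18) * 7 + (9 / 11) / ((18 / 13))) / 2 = 29 / 33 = 0.88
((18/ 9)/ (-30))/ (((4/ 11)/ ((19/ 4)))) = -209/ 240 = -0.87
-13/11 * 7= -91/11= -8.27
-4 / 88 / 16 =-1 / 352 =-0.00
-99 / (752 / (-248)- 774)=3069 / 24088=0.13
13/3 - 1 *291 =-286.67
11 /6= 1.83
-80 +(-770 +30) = -820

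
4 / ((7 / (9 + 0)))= 36 / 7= 5.14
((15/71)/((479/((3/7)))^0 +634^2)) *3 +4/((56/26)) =371006626/199772629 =1.86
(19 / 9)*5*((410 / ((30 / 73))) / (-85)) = -123.89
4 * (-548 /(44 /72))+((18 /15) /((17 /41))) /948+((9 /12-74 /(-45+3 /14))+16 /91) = -5493165381101 /1532551020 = -3584.33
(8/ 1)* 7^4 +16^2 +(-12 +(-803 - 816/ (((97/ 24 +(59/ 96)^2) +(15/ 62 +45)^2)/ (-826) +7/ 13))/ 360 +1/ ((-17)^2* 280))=655034506800814274521/ 33676247960513550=19450.93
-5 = -5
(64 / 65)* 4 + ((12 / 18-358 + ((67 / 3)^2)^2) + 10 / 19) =24851335229 / 100035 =248426.40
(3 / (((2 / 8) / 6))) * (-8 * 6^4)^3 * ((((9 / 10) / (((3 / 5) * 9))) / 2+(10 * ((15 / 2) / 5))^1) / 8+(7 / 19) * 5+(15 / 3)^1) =-13306444034605056 / 19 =-700339159716055.58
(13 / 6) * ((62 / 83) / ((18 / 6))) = 403 / 747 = 0.54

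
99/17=5.82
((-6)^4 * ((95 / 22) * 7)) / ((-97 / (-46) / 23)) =455913360 / 1067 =427285.25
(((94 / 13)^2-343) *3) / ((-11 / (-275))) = -3684825 / 169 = -21803.70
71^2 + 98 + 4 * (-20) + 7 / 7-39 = 5021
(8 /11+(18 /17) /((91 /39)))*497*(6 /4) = 164649 /187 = 880.48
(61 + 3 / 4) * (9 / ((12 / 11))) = 8151 / 16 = 509.44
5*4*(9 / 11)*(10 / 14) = 900 / 77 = 11.69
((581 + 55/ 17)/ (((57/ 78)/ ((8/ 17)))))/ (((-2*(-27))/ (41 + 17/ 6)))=135830032/ 444771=305.39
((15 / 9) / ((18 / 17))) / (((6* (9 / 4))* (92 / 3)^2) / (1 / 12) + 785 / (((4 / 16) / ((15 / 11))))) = 935 / 93040488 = 0.00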